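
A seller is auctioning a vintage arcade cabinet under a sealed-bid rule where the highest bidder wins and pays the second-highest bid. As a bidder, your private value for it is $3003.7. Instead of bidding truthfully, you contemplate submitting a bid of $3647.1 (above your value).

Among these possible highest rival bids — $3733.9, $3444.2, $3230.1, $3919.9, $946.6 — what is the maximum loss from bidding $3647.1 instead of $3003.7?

$440.5

$3733.9: same outcome either way → loss $0.
$3444.2: truthful gives $0, deviation gives −$440.5 → loss $440.5.
$3230.1: truthful gives $0, deviation gives −$226.4 → loss $226.4.
$3919.9: same outcome either way → loss $0.
$946.6: same outcome either way → loss $0.
Maximum loss: $440.5.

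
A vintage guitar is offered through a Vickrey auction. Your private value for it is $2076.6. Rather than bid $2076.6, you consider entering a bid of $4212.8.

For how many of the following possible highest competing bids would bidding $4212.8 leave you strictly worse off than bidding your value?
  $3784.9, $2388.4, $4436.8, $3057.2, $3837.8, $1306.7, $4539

4

The deviation hurts exactly when the highest competing bid lies strictly between $2076.6 and $4212.8 — overbidding then wins at a price above your value.
$3784.9: inside the interval → strictly worse (loss $1708.3).
$2388.4: inside the interval → strictly worse (loss $311.8).
$4436.8: above both → same outcome either way.
$3057.2: inside the interval → strictly worse (loss $980.6).
$3837.8: inside the interval → strictly worse (loss $1761.2).
$1306.7: below both → same outcome either way.
$4539: above both → same outcome either way.
Count: 4.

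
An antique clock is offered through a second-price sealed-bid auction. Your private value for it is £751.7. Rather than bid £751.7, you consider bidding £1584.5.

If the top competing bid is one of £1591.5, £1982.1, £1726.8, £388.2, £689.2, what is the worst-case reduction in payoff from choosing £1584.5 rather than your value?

£0

£1591.5: same outcome either way → loss £0.
£1982.1: same outcome either way → loss £0.
£1726.8: same outcome either way → loss £0.
£388.2: same outcome either way → loss £0.
£689.2: same outcome either way → loss £0.
Maximum loss: £0.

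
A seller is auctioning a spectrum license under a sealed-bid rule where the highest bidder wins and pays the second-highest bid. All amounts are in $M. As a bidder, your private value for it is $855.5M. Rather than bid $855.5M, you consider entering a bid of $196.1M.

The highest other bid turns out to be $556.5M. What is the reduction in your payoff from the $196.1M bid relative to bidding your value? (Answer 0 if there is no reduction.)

Bidding your value $855.5M: you win (since $855.5M > $556.5M) and pay $556.5M. Payoff $299M.
Bidding $196.1M: you lose. Payoff $0M.
The competing bid $556.5M lies between your shaded bid and your value, so underbidding forfeits an item you could have won at a profitable price.
Loss from deviating = $299M − ($0M) = $299M.

$299M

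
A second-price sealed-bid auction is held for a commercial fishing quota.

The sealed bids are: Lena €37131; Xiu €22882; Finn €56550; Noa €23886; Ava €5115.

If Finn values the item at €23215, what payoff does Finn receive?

−€13916

Highest bid: Finn at €56550, so Finn wins.
Second-highest bid: Lena at €37131 — that is the price the winner pays.
Finn's payoff = value − price = €23215 − €37131 = −€13916.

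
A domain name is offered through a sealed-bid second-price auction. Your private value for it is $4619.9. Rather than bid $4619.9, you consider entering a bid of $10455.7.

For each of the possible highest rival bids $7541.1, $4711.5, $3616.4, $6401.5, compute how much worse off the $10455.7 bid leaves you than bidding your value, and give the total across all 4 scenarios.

$4794.4

The deviation costs you only when the competing bid falls strictly between $4619.9 and $10455.7; elsewhere both bids give the same outcome.
$7541.1: truthful payoff $0, deviation payoff −$2921.2 → loss $2921.2.
$4711.5: truthful payoff $0, deviation payoff −$91.6 → loss $91.6.
$3616.4: outcomes coincide → loss $0.
$6401.5: truthful payoff $0, deviation payoff −$1781.6 → loss $1781.6.
Total loss = $2921.2 + $91.6 + $1781.6 = $4794.4.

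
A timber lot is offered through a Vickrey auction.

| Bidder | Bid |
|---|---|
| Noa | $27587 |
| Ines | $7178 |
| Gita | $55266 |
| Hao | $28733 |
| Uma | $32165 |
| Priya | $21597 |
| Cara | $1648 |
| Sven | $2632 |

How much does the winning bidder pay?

$32165

Highest bid: Gita at $55266, so Gita wins.
Second-highest bid: Uma at $32165 — that is the price the winner pays.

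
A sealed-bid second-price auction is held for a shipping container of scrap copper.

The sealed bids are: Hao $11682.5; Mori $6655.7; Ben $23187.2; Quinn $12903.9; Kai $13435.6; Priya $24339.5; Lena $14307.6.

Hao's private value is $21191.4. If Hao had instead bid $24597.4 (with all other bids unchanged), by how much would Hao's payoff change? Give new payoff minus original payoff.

The highest bid among the other bidders is $24339.5; Hao's bid doesn't change that.
Original bid $11682.5: Hao is not highest (top rival bid is $24339.5); payoff $0.
Alternative bid $24597.4: Hao is highest, pays the top rival bid $24339.5; payoff $21191.4 − $24339.5 = −$3148.1.
Change in payoff = −$3148.1 − ($0) = −$3148.1.

−$3148.1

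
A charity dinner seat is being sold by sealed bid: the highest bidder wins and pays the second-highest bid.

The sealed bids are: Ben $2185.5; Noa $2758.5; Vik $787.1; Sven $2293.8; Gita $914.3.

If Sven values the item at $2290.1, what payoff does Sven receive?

Highest bid: Noa at $2758.5, so Noa wins.
Second-highest bid: Sven at $2293.8 — that is the price the winner pays.
Sven did not win, so Sven pays nothing and receives nothing: payoff $0.

$0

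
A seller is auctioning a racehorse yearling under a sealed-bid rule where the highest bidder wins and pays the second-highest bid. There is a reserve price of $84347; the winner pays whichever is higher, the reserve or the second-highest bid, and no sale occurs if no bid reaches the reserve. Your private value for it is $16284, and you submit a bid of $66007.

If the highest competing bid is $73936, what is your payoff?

$0

Your bid $66007 is below the highest competing bid $73936, so you lose. Payoff $0.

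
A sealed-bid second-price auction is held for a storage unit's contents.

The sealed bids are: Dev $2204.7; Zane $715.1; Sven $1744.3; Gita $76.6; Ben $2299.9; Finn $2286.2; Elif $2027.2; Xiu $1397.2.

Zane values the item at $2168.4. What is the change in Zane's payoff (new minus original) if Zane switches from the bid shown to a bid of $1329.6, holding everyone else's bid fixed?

$0

The highest bid among the other bidders is $2299.9; Zane's bid doesn't change that.
Original bid $715.1: Zane is not highest (top rival bid is $2299.9); payoff $0.
Alternative bid $1329.6: Zane is not highest (top rival bid is $2299.9); payoff $0.
Change in payoff = $0 − ($0) = $0.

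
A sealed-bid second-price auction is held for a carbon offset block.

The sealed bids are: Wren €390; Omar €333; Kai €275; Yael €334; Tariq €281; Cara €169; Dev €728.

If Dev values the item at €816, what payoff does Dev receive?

€426

Highest bid: Dev at €728, so Dev wins.
Second-highest bid: Wren at €390 — that is the price the winner pays.
Dev's payoff = value − price = €816 − €390 = €426.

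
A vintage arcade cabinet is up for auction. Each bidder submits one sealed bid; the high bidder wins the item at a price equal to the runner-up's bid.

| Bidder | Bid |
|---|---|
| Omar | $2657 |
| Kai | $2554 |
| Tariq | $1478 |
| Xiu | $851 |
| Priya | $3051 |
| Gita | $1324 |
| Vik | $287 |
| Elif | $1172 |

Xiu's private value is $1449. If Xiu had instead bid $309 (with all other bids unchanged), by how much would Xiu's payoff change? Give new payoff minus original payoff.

The highest bid among the other bidders is $3051; Xiu's bid doesn't change that.
Original bid $851: Xiu is not highest (top rival bid is $3051); payoff $0.
Alternative bid $309: Xiu is not highest (top rival bid is $3051); payoff $0.
Change in payoff = $0 − ($0) = $0.

$0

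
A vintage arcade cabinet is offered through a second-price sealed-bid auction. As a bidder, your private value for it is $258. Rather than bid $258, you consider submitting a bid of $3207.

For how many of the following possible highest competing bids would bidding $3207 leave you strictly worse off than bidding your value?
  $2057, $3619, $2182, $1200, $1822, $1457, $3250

The deviation hurts exactly when the highest competing bid lies strictly between $258 and $3207 — overbidding then wins at a price above your value.
$2057: inside the interval → strictly worse (loss $1799).
$3619: above both → same outcome either way.
$2182: inside the interval → strictly worse (loss $1924).
$1200: inside the interval → strictly worse (loss $942).
$1822: inside the interval → strictly worse (loss $1564).
$1457: inside the interval → strictly worse (loss $1199).
$3250: above both → same outcome either way.
Count: 5.

5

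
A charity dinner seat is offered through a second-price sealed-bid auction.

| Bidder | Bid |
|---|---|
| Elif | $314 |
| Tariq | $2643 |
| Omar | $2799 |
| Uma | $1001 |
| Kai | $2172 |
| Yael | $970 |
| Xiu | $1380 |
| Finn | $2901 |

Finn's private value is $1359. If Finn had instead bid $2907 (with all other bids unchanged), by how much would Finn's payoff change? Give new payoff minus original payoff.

$0

The highest bid among the other bidders is $2799; Finn's bid doesn't change that.
Original bid $2901: Finn is highest, pays the top rival bid $2799; payoff $1359 − $2799 = −$1440.
Alternative bid $2907: Finn is highest, pays the top rival bid $2799; payoff $1359 − $2799 = −$1440.
Change in payoff = −$1440 − (−$1440) = $0.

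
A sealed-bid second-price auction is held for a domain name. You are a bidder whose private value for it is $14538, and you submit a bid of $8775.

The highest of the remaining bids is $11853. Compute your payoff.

Your bid $8775 is below the highest competing bid $11853, so you lose.
A losing bidder pays nothing and receives nothing: payoff = $0.

$0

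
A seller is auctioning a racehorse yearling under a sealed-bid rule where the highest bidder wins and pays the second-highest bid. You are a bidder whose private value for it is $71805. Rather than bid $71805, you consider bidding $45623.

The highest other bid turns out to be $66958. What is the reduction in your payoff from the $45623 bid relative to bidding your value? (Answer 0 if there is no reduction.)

Bidding your value $71805: you win (since $71805 > $66958) and pay $66958. Payoff $4847.
Bidding $45623: you lose. Payoff $0.
The competing bid $66958 lies between your shaded bid and your value, so underbidding forfeits an item you could have won at a profitable price.
Loss from deviating = $4847 − ($0) = $4847.

$4847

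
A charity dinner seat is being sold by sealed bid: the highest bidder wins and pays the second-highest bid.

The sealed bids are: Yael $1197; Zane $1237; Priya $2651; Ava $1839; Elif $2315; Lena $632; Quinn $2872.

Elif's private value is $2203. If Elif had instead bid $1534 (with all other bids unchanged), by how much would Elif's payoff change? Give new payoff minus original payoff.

The highest bid among the other bidders is $2872; Elif's bid doesn't change that.
Original bid $2315: Elif is not highest (top rival bid is $2872); payoff $0.
Alternative bid $1534: Elif is not highest (top rival bid is $2872); payoff $0.
Change in payoff = $0 − ($0) = $0.

$0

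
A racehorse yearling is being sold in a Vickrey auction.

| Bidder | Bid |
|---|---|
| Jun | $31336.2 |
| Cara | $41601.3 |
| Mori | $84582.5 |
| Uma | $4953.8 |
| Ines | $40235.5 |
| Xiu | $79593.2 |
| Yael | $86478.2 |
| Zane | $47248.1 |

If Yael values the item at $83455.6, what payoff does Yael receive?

Highest bid: Yael at $86478.2, so Yael wins.
Second-highest bid: Mori at $84582.5 — that is the price the winner pays.
Yael's payoff = value − price = $83455.6 − $84582.5 = −$1126.9.

−$1126.9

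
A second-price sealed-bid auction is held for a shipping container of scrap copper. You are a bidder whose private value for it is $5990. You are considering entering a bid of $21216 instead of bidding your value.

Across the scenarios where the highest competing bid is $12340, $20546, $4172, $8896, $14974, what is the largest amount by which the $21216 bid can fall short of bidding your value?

$12340: truthful gives $0, deviation gives −$6350 → loss $6350.
$20546: truthful gives $0, deviation gives −$14556 → loss $14556.
$4172: same outcome either way → loss $0.
$8896: truthful gives $0, deviation gives −$2906 → loss $2906.
$14974: truthful gives $0, deviation gives −$8984 → loss $8984.
Maximum loss: $14556.

$14556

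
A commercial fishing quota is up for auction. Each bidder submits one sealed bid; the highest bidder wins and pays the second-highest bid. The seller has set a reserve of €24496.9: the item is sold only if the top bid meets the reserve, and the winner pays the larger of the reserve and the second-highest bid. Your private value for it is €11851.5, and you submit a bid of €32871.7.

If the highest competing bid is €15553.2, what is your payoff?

−€12645.4

Your bid €32871.7 is the highest and exceeds the reserve.
Price = max(second-highest bid, reserve) = max(€15553.2, €24496.9) = €24496.9.
Payoff = €11851.5 − €24496.9 = −€12645.4.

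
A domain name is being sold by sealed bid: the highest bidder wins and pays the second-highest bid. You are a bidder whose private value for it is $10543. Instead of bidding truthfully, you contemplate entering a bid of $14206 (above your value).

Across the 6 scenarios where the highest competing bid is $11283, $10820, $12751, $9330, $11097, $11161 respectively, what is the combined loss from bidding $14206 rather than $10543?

The deviation costs you only when the competing bid falls strictly between $10543 and $14206; elsewhere both bids give the same outcome.
$11283: truthful payoff $0, deviation payoff −$740 → loss $740.
$10820: truthful payoff $0, deviation payoff −$277 → loss $277.
$12751: truthful payoff $0, deviation payoff −$2208 → loss $2208.
$9330: outcomes coincide → loss $0.
$11097: truthful payoff $0, deviation payoff −$554 → loss $554.
$11161: truthful payoff $0, deviation payoff −$618 → loss $618.
Total loss = $740 + $277 + $2208 + $554 + $618 = $4397.
Truthful bidding weakly dominates here: raising your bid can only win items priced above your value, and lowering it can only forfeit items priced below.

$4397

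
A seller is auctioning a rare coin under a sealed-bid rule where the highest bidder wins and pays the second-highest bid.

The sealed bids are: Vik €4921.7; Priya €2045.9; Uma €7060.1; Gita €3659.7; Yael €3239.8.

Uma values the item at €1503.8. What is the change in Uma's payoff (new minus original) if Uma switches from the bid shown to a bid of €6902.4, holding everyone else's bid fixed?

The highest bid among the other bidders is €4921.7; Uma's bid doesn't change that.
Original bid €7060.1: Uma is highest, pays the top rival bid €4921.7; payoff €1503.8 − €4921.7 = −€3417.9.
Alternative bid €6902.4: Uma is highest, pays the top rival bid €4921.7; payoff €1503.8 − €4921.7 = −€3417.9.
Change in payoff = −€3417.9 − (−€3417.9) = €0.

€0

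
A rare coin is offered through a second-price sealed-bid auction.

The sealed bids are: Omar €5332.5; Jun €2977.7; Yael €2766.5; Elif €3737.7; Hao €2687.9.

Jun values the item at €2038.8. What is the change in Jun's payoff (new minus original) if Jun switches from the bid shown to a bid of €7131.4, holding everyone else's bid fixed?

The highest bid among the other bidders is €5332.5; Jun's bid doesn't change that.
Original bid €2977.7: Jun is not highest (top rival bid is €5332.5); payoff €0.
Alternative bid €7131.4: Jun is highest, pays the top rival bid €5332.5; payoff €2038.8 − €5332.5 = −€3293.7.
Change in payoff = −€3293.7 − (€0) = −€3293.7.

−€3293.7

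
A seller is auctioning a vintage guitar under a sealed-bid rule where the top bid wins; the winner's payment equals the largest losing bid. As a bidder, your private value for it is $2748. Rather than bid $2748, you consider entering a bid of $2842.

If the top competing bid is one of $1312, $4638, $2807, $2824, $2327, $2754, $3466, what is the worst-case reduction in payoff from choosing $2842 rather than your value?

$1312: same outcome either way → loss $0.
$4638: same outcome either way → loss $0.
$2807: truthful gives $0, deviation gives −$59 → loss $59.
$2824: truthful gives $0, deviation gives −$76 → loss $76.
$2327: same outcome either way → loss $0.
$2754: truthful gives $0, deviation gives −$6 → loss $6.
$3466: same outcome either way → loss $0.
Maximum loss: $76.

$76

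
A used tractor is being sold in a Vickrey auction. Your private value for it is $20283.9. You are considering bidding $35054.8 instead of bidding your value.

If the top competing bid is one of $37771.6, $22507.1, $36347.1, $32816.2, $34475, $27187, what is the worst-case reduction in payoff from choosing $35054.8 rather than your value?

$37771.6: same outcome either way → loss $0.
$22507.1: truthful gives $0, deviation gives −$2223.2 → loss $2223.2.
$36347.1: same outcome either way → loss $0.
$32816.2: truthful gives $0, deviation gives −$12532.3 → loss $12532.3.
$34475: truthful gives $0, deviation gives −$14191.1 → loss $14191.1.
$27187: truthful gives $0, deviation gives −$6903.1 → loss $6903.1.
Maximum loss: $14191.1.

$14191.1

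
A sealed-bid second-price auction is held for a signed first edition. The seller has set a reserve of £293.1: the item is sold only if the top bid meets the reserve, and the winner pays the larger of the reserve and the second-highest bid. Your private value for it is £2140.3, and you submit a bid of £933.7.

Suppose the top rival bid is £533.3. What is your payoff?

Your bid £933.7 is the highest and exceeds the reserve.
Price = max(second-highest bid, reserve) = max(£533.3, £293.1) = £533.3.
Payoff = £2140.3 − £533.3 = £1607.

£1607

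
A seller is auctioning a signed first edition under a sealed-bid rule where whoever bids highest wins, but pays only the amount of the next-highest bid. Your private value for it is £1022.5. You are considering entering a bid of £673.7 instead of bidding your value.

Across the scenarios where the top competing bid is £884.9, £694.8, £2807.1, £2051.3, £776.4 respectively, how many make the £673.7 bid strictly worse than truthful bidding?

3

The deviation hurts exactly when the highest competing bid lies strictly between £673.7 and £1022.5 — underbidding then forfeits a profitable win.
£884.9: inside the interval → strictly worse (loss £137.6).
£694.8: inside the interval → strictly worse (loss £327.7).
£2807.1: above both → same outcome either way.
£2051.3: above both → same outcome either way.
£776.4: inside the interval → strictly worse (loss £246.1).
Count: 3.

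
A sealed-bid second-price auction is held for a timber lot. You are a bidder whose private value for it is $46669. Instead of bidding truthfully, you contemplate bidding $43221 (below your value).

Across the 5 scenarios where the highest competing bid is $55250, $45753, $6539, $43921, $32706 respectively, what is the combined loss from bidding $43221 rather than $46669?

$3664

The deviation costs you only when the competing bid falls strictly between $43221 and $46669; elsewhere both bids give the same outcome.
$55250: outcomes coincide → loss $0.
$45753: truthful payoff $916, deviation payoff $0 → loss $916.
$6539: outcomes coincide → loss $0.
$43921: truthful payoff $2748, deviation payoff $0 → loss $2748.
$32706: outcomes coincide → loss $0.
Total loss = $916 + $2748 = $3664.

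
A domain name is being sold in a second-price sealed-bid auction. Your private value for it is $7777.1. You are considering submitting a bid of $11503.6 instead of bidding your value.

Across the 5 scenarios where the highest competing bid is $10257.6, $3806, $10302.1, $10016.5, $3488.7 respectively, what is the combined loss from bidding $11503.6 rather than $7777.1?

The deviation costs you only when the competing bid falls strictly between $7777.1 and $11503.6; elsewhere both bids give the same outcome.
$10257.6: truthful payoff $0, deviation payoff −$2480.5 → loss $2480.5.
$3806: outcomes coincide → loss $0.
$10302.1: truthful payoff $0, deviation payoff −$2525 → loss $2525.
$10016.5: truthful payoff $0, deviation payoff −$2239.4 → loss $2239.4.
$3488.7: outcomes coincide → loss $0.
Total loss = $2480.5 + $2525 + $2239.4 = $7244.9.
Because the price is fixed by the runner-up's bid, deviating from your value can only change a good outcome into a bad one — never the reverse.

$7244.9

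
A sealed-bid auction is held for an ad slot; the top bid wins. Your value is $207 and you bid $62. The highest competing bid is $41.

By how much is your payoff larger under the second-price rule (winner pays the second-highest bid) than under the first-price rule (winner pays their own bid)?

You have the highest bid, so you win under either rule.
Second-price: pay $41 → payoff $166.
First-price: pay your own bid $62 → payoff $145.
Difference = $166 − ($145) = $21.

$21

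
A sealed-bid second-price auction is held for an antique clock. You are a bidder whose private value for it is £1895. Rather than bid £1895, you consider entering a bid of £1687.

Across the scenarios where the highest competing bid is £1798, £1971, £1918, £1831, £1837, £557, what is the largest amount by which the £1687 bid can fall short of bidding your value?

£1798: truthful gives £97, deviation gives £0 → loss £97.
£1971: same outcome either way → loss £0.
£1918: same outcome either way → loss £0.
£1831: truthful gives £64, deviation gives £0 → loss £64.
£1837: truthful gives £58, deviation gives £0 → loss £58.
£557: same outcome either way → loss £0.
Maximum loss: £97.

£97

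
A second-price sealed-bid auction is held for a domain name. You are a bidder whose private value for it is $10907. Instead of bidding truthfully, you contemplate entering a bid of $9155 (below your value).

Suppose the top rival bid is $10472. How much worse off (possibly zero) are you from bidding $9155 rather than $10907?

Bidding your value $10907: you win (since $10907 > $10472) and pay $10472. Payoff $435.
Bidding $9155: you lose. Payoff $0.
The competing bid $10472 lies between your shaded bid and your value, so underbidding forfeits an item you could have won at a profitable price.
Loss from deviating = $435 − ($0) = $435.

$435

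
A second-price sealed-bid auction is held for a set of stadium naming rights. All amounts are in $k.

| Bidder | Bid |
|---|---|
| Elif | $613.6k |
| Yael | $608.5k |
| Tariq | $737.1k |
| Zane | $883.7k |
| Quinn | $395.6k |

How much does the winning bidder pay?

$737.1k

Highest bid: Zane at $883.7k, so Zane wins.
Second-highest bid: Tariq at $737.1k — that is the price the winner pays.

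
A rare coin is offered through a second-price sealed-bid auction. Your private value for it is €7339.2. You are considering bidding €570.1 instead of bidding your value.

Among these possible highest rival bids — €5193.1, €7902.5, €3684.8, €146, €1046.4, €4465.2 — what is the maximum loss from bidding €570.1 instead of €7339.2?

€6292.8

€5193.1: truthful gives €2146.1, deviation gives €0 → loss €2146.1.
€7902.5: same outcome either way → loss €0.
€3684.8: truthful gives €3654.4, deviation gives €0 → loss €3654.4.
€146: same outcome either way → loss €0.
€1046.4: truthful gives €6292.8, deviation gives €0 → loss €6292.8.
€4465.2: truthful gives €2874, deviation gives €0 → loss €2874.
Maximum loss: €6292.8.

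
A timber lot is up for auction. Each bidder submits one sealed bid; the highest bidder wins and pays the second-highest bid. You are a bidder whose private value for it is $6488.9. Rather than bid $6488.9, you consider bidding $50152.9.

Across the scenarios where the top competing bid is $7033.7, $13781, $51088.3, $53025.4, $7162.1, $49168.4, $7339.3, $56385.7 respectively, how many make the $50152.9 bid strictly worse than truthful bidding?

The deviation hurts exactly when the highest competing bid lies strictly between $6488.9 and $50152.9 — overbidding then wins at a price above your value.
$7033.7: inside the interval → strictly worse (loss $544.8).
$13781: inside the interval → strictly worse (loss $7292.1).
$51088.3: above both → same outcome either way.
$53025.4: above both → same outcome either way.
$7162.1: inside the interval → strictly worse (loss $673.2).
$49168.4: inside the interval → strictly worse (loss $42679.5).
$7339.3: inside the interval → strictly worse (loss $850.4).
$56385.7: above both → same outcome either way.
Count: 5.

5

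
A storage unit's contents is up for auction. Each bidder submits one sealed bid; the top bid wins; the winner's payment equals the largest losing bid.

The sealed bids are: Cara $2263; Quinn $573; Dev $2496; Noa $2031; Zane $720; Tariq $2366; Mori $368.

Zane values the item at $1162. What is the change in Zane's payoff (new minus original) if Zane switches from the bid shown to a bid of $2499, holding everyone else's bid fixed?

The highest bid among the other bidders is $2496; Zane's bid doesn't change that.
Original bid $720: Zane is not highest (top rival bid is $2496); payoff $0.
Alternative bid $2499: Zane is highest, pays the top rival bid $2496; payoff $1162 − $2496 = −$1334.
Change in payoff = −$1334 − ($0) = −$1334.

−$1334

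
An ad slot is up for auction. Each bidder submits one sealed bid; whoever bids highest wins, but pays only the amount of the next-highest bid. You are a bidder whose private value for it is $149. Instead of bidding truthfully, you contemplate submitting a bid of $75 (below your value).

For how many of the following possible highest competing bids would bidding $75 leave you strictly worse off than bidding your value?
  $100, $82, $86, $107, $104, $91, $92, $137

The deviation hurts exactly when the highest competing bid lies strictly between $75 and $149 — underbidding then forfeits a profitable win.
$100: inside the interval → strictly worse (loss $49).
$82: inside the interval → strictly worse (loss $67).
$86: inside the interval → strictly worse (loss $63).
$107: inside the interval → strictly worse (loss $42).
$104: inside the interval → strictly worse (loss $45).
$91: inside the interval → strictly worse (loss $58).
$92: inside the interval → strictly worse (loss $57).
$137: inside the interval → strictly worse (loss $12).
Count: 8.

8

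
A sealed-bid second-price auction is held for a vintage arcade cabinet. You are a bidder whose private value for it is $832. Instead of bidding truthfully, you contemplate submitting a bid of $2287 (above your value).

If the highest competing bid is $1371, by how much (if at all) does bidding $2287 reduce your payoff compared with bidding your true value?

$539

Bidding your value $832: you lose (since $832 < $1371). Payoff $0.
Bidding $2287: you win and pay $1371. Payoff $832 − $1371 = −$539.
The competing bid $1371 lies between your value and your inflated bid, so overbidding wins an item priced above your value.
Loss from deviating = $0 − (−$539) = $539.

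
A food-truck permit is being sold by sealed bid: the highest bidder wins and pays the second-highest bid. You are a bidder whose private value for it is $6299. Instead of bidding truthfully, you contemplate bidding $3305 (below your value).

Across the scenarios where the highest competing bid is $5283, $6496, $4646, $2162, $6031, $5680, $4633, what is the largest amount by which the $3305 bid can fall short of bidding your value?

$5283: truthful gives $1016, deviation gives $0 → loss $1016.
$6496: same outcome either way → loss $0.
$4646: truthful gives $1653, deviation gives $0 → loss $1653.
$2162: same outcome either way → loss $0.
$6031: truthful gives $268, deviation gives $0 → loss $268.
$5680: truthful gives $619, deviation gives $0 → loss $619.
$4633: truthful gives $1666, deviation gives $0 → loss $1666.
Maximum loss: $1666.

$1666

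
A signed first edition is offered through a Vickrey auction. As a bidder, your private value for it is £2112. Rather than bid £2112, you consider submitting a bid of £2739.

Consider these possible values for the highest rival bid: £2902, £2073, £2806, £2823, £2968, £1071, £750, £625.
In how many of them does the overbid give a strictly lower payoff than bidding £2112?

0

The deviation hurts exactly when the highest competing bid lies strictly between £2112 and £2739 — overbidding then wins at a price above your value.
£2902: above both → same outcome either way.
£2073: below both → same outcome either way.
£2806: above both → same outcome either way.
£2823: above both → same outcome either way.
£2968: above both → same outcome either way.
£1071: below both → same outcome either way.
£750: below both → same outcome either way.
£625: below both → same outcome either way.
Count: 0.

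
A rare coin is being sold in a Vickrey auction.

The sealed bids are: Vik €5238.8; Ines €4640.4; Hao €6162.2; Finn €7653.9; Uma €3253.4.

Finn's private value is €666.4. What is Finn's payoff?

Highest bid: Finn at €7653.9, so Finn wins.
Second-highest bid: Hao at €6162.2 — that is the price the winner pays.
Finn's payoff = value − price = €666.4 − €6162.2 = −€5495.8.

−€5495.8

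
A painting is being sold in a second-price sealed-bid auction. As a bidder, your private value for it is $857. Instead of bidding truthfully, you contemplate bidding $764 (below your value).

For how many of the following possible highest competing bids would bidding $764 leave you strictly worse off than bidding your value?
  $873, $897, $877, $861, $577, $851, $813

2

The deviation hurts exactly when the highest competing bid lies strictly between $764 and $857 — underbidding then forfeits a profitable win.
$873: above both → same outcome either way.
$897: above both → same outcome either way.
$877: above both → same outcome either way.
$861: above both → same outcome either way.
$577: below both → same outcome either way.
$851: inside the interval → strictly worse (loss $6).
$813: inside the interval → strictly worse (loss $44).
Count: 2.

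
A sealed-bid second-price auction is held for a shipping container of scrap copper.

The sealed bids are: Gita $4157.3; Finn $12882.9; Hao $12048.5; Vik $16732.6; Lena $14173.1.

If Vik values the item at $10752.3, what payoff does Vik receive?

−$3420.8

Highest bid: Vik at $16732.6, so Vik wins.
Second-highest bid: Lena at $14173.1 — that is the price the winner pays.
Vik's payoff = value − price = $10752.3 − $14173.1 = −$3420.8.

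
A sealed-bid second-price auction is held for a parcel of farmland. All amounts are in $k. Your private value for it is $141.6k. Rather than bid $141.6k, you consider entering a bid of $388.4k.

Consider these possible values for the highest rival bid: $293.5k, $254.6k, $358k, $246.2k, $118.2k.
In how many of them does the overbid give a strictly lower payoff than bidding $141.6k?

4

The deviation hurts exactly when the highest competing bid lies strictly between $141.6k and $388.4k — overbidding then wins at a price above your value.
$293.5k: inside the interval → strictly worse (loss $151.9k).
$254.6k: inside the interval → strictly worse (loss $113k).
$358k: inside the interval → strictly worse (loss $216.4k).
$246.2k: inside the interval → strictly worse (loss $104.6k).
$118.2k: below both → same outcome either way.
Count: 4.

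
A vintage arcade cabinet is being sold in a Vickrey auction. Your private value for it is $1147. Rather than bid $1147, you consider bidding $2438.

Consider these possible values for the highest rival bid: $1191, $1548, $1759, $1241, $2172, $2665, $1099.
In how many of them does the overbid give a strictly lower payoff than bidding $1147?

5

The deviation hurts exactly when the highest competing bid lies strictly between $1147 and $2438 — overbidding then wins at a price above your value.
$1191: inside the interval → strictly worse (loss $44).
$1548: inside the interval → strictly worse (loss $401).
$1759: inside the interval → strictly worse (loss $612).
$1241: inside the interval → strictly worse (loss $94).
$2172: inside the interval → strictly worse (loss $1025).
$2665: above both → same outcome either way.
$1099: below both → same outcome either way.
Count: 5.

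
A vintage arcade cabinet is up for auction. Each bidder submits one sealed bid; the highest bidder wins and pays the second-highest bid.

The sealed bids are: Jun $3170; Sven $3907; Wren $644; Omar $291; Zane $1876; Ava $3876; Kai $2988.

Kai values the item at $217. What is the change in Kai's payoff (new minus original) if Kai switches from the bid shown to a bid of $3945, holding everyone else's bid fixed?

The highest bid among the other bidders is $3907; Kai's bid doesn't change that.
Original bid $2988: Kai is not highest (top rival bid is $3907); payoff $0.
Alternative bid $3945: Kai is highest, pays the top rival bid $3907; payoff $217 − $3907 = −$3690.
Change in payoff = −$3690 − ($0) = −$3690.

−$3690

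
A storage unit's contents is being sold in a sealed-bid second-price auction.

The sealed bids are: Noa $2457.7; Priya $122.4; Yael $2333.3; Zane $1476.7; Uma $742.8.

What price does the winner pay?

$2333.3

Highest bid: Noa at $2457.7, so Noa wins.
Second-highest bid: Yael at $2333.3 — that is the price the winner pays.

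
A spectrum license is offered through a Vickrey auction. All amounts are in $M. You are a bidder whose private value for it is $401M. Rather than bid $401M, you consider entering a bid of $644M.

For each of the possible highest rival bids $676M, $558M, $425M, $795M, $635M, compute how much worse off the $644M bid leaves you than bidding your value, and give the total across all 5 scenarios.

The deviation costs you only when the competing bid falls strictly between $401M and $644M; elsewhere both bids give the same outcome.
$676M: outcomes coincide → loss $0M.
$558M: truthful payoff $0M, deviation payoff −$157M → loss $157M.
$425M: truthful payoff $0M, deviation payoff −$24M → loss $24M.
$795M: outcomes coincide → loss $0M.
$635M: truthful payoff $0M, deviation payoff −$234M → loss $234M.
Total loss = $157M + $24M + $234M = $415M.

$415M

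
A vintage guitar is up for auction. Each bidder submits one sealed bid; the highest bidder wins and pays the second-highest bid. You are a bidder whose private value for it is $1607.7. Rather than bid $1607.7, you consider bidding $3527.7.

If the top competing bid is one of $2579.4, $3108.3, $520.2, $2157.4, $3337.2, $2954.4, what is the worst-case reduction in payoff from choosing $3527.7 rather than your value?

$2579.4: truthful gives $0, deviation gives −$971.7 → loss $971.7.
$3108.3: truthful gives $0, deviation gives −$1500.6 → loss $1500.6.
$520.2: same outcome either way → loss $0.
$2157.4: truthful gives $0, deviation gives −$549.7 → loss $549.7.
$3337.2: truthful gives $0, deviation gives −$1729.5 → loss $1729.5.
$2954.4: truthful gives $0, deviation gives −$1346.7 → loss $1346.7.
Maximum loss: $1729.5.

$1729.5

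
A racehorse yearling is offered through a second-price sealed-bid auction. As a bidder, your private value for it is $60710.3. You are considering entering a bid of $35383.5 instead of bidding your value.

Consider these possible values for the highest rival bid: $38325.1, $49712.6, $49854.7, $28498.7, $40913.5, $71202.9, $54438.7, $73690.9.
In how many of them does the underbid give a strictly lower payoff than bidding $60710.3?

5

The deviation hurts exactly when the highest competing bid lies strictly between $35383.5 and $60710.3 — underbidding then forfeits a profitable win.
$38325.1: inside the interval → strictly worse (loss $22385.2).
$49712.6: inside the interval → strictly worse (loss $10997.7).
$49854.7: inside the interval → strictly worse (loss $10855.6).
$28498.7: below both → same outcome either way.
$40913.5: inside the interval → strictly worse (loss $19796.8).
$71202.9: above both → same outcome either way.
$54438.7: inside the interval → strictly worse (loss $6271.6).
$73690.9: above both → same outcome either way.
Count: 5.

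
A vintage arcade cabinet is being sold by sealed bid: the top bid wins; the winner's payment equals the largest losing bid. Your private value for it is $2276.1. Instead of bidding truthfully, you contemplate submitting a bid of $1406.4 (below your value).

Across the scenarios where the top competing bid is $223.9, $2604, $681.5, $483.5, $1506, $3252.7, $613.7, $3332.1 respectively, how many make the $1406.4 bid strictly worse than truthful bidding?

The deviation hurts exactly when the highest competing bid lies strictly between $1406.4 and $2276.1 — underbidding then forfeits a profitable win.
$223.9: below both → same outcome either way.
$2604: above both → same outcome either way.
$681.5: below both → same outcome either way.
$483.5: below both → same outcome either way.
$1506: inside the interval → strictly worse (loss $770.1).
$3252.7: above both → same outcome either way.
$613.7: below both → same outcome either way.
$3332.1: above both → same outcome either way.
Count: 1.

1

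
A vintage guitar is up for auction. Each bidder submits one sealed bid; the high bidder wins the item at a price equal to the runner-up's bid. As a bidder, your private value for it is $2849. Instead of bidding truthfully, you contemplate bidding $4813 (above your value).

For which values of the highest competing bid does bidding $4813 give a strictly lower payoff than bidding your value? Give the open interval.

If the competing bid is below $2849, both bids win at the same price — no difference.
If it is above $4813, both bids lose — no difference.
If it lies strictly between $2849 and $4813, bidding your value loses (payoff 0) while bidding $4813 wins at a price above your value (payoff negative).
So the deviation strictly hurts on the open interval ($2849, $4813).
Truthful bidding weakly dominates here: raising your bid can only win items priced above your value, and lowering it can only forfeit items priced below.

($2849, $4813)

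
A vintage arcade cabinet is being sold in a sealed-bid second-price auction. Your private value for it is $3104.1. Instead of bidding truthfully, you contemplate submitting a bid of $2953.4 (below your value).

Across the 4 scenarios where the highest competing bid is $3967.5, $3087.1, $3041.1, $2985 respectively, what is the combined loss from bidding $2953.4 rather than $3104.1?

$199.1

The deviation costs you only when the competing bid falls strictly between $2953.4 and $3104.1; elsewhere both bids give the same outcome.
$3967.5: outcomes coincide → loss $0.
$3087.1: truthful payoff $17, deviation payoff $0 → loss $17.
$3041.1: truthful payoff $63, deviation payoff $0 → loss $63.
$2985: truthful payoff $119.1, deviation payoff $0 → loss $119.1.
Total loss = $17 + $63 + $119.1 = $199.1.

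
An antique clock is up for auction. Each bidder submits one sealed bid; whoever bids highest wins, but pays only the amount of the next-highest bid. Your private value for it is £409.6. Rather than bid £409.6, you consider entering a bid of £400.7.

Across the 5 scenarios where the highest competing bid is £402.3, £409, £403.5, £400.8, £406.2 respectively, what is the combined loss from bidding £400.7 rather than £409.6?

£26.2

The deviation costs you only when the competing bid falls strictly between £400.7 and £409.6; elsewhere both bids give the same outcome.
£402.3: truthful payoff £7.3, deviation payoff £0 → loss £7.3.
£409: truthful payoff £0.6, deviation payoff £0 → loss £0.6.
£403.5: truthful payoff £6.1, deviation payoff £0 → loss £6.1.
£400.8: truthful payoff £8.8, deviation payoff £0 → loss £8.8.
£406.2: truthful payoff £3.4, deviation payoff £0 → loss £3.4.
Total loss = £7.3 + £0.6 + £6.1 + £8.8 + £3.4 = £26.2.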